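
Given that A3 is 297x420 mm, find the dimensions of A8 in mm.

52 × 74 mm

A4: ⌊420/2⌋ × 297 = 210 × 297 mm
A5: ⌊297/2⌋ × 210 = 148 × 210 mm
A6: ⌊210/2⌋ × 148 = 105 × 148 mm
A7: ⌊148/2⌋ × 105 = 74 × 105 mm
A8: ⌊105/2⌋ × 74 = 52 × 74 mm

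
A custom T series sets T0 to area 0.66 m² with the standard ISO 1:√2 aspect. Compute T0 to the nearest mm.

683 × 966 mm

Let the short side be w mm. Then w · w√2 = 0.66 m² = 660,000 mm².
w² = 660,000/√2, so w ≈ 683.1 mm; long side = w√2 ≈ 966.1 mm.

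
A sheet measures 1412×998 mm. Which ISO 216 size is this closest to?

Aspect ratio 1412/998 ≈ 1.415 — close to the ISO √2 ≈ 1.414.
In the B-series (B0 = 1000 × 1414 mm): B0 = 1000 × 1414 mm.
Off by 4 mm total — nearest standard size.

B0 (1000 × 1414 mm)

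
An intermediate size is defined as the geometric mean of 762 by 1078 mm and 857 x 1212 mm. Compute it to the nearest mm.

Short side: √(762 · 857) = √653034 ≈ 808.1 → 808 mm
Long side: √(1078 · 1212) = √1306536 ≈ 1143.0 → 1143 mm

808 × 1143 mm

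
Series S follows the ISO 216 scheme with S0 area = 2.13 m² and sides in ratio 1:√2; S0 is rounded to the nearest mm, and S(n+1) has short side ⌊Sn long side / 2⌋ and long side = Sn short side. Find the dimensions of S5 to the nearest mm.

217 × 306 mm

Let S0's short side be w mm. w · w√2 = 2.13 m² = 2,130,000 mm², so w ≈ 1227.2 mm and w√2 ≈ 1735.6 mm → S0 = 1227 × 1736 mm.
S1: ⌊1736/2⌋ × 1227 = 868 × 1227 mm
S2: ⌊1227/2⌋ × 868 = 613 × 868 mm
S3: ⌊868/2⌋ × 613 = 434 × 613 mm
S4: ⌊613/2⌋ × 434 = 306 × 434 mm
S5: ⌊434/2⌋ × 306 = 217 × 306 mm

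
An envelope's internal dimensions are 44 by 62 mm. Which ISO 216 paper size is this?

B9 (44 × 62 mm)

Aspect ratio 62/44 ≈ 1.409 — close to the ISO √2 ≈ 1.414.
In the B-series (B0 = 1000 × 1414 mm): B9 = 44 × 62 mm.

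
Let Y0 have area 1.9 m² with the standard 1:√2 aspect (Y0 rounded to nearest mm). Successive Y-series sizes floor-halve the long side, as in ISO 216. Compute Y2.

579 × 819 mm

Let Y0's short side be w mm. w · w√2 = 1.9 m² = 1,900,000 mm², so w ≈ 1159.1 mm and w√2 ≈ 1639.2 mm → Y0 = 1159 × 1639 mm.
Y1: ⌊1639/2⌋ × 1159 = 819 × 1159 mm
Y2: ⌊1159/2⌋ × 819 = 579 × 819 mm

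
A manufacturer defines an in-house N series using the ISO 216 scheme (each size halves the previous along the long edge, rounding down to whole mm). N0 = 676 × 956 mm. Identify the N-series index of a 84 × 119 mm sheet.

N0: 676 × 956 mm
N1: 478 × 676 mm
N2: 338 × 478 mm
N3: 239 × 338 mm
N4: 169 × 239 mm
N5: 119 × 169 mm
N6: 84 × 119 mm
N7: 59 × 84 mm
→ matches N6.

N6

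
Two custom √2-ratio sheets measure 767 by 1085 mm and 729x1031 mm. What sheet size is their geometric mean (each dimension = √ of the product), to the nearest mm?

748 × 1058 mm

Short side: √(767 · 729) = √559143 ≈ 747.8 → 748 mm
Long side: √(1085 · 1031) = √1118635 ≈ 1057.7 → 1058 mm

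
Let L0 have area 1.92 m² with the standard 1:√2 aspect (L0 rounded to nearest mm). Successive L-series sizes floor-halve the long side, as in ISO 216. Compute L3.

412 × 582 mm

Let L0's short side be w mm. w · w√2 = 1.92 m² = 1,920,000 mm², so w ≈ 1165.2 mm and w√2 ≈ 1647.8 mm → L0 = 1165 × 1648 mm.
L1: ⌊1648/2⌋ × 1165 = 824 × 1165 mm
L2: ⌊1165/2⌋ × 824 = 582 × 824 mm
L3: ⌊824/2⌋ × 582 = 412 × 582 mm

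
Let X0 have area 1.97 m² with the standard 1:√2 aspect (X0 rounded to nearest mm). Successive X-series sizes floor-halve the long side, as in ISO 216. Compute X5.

Let X0's short side be w mm. w · w√2 = 1.97 m² = 1,970,000 mm², so w ≈ 1180.3 mm and w√2 ≈ 1669.1 mm → X0 = 1180 × 1669 mm.
X1: ⌊1669/2⌋ × 1180 = 834 × 1180 mm
X2: ⌊1180/2⌋ × 834 = 590 × 834 mm
X3: ⌊834/2⌋ × 590 = 417 × 590 mm
X4: ⌊590/2⌋ × 417 = 295 × 417 mm
X5: ⌊417/2⌋ × 295 = 208 × 295 mm

208 × 295 mm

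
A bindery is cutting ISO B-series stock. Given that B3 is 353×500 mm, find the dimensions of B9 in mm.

44 × 62 mm

B4: ⌊500/2⌋ × 353 = 250 × 353 mm
B5: ⌊353/2⌋ × 250 = 176 × 250 mm
B6: ⌊250/2⌋ × 176 = 125 × 176 mm
B7: ⌊176/2⌋ × 125 = 88 × 125 mm
B8: ⌊125/2⌋ × 88 = 62 × 88 mm
B9: ⌊88/2⌋ × 62 = 44 × 62 mm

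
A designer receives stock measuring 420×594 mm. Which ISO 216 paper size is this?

A2 (420 × 594 mm)

Aspect ratio 594/420 ≈ 1.414 — close to the ISO √2 ≈ 1.414.
In the A-series (A0 area = 1 m²): A2 = 420 × 594 mm.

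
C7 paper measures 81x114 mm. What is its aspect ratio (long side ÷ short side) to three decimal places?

114 / 81 = 1.407
ISO 216 targets √2 ≈ 1.414; the -0.007 deviation is from mm rounding.

1.407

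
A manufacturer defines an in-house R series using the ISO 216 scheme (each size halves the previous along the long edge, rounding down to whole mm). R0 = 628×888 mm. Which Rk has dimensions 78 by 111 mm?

R6

R0: 628 × 888 mm
R1: 444 × 628 mm
R2: 314 × 444 mm
R3: 222 × 314 mm
R4: 157 × 222 mm
R5: 111 × 157 mm
R6: 78 × 111 mm
R7: 55 × 78 mm
→ matches R6.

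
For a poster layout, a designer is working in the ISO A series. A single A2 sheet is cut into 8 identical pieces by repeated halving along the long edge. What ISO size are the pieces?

A5

8 = 2^3, so 3 halving steps.
A2 → A3 → … → A5 after 3 steps.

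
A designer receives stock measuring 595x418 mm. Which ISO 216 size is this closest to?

Aspect ratio 595/418 ≈ 1.423 — close to the ISO √2 ≈ 1.414.
In the A-series (A0 area = 1 m²): A2 = 420 × 594 mm.
Off by 3 mm total — nearest standard size.

A2 (420 × 594 mm)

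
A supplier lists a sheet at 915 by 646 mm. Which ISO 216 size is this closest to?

C1 (648 × 917 mm)

Aspect ratio 915/646 ≈ 1.416 — close to the ISO √2 ≈ 1.414.
In the C-series (envelope sizes, between A and B): C1 = 648 × 917 mm.
Off by 4 mm total — nearest standard size.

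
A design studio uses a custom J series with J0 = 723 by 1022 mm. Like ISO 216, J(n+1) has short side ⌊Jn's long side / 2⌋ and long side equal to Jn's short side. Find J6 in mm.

J1: ⌊1022/2⌋ × 723 = 511 × 723 mm
J2: ⌊723/2⌋ × 511 = 361 × 511 mm
J3: ⌊511/2⌋ × 361 = 255 × 361 mm
J4: ⌊361/2⌋ × 255 = 180 × 255 mm
J5: ⌊255/2⌋ × 180 = 127 × 180 mm
J6: ⌊180/2⌋ × 127 = 90 × 127 mm

90 × 127 mm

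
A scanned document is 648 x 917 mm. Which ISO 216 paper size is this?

C1 (648 × 917 mm)

Aspect ratio 917/648 ≈ 1.415 — close to the ISO √2 ≈ 1.414.
In the C-series (envelope sizes, between A and B): C1 = 648 × 917 mm.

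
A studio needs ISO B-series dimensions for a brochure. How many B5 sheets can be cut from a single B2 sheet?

B2 = 500 × 707 mm; B5 = 176 × 250 mm.
Each halving step doubles the count; 3 steps from B2 to B5.
2^3 = 8.

8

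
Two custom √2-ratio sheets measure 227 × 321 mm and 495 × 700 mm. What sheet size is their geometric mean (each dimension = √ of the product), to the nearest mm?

Short side: √(227 · 495) = √112365 ≈ 335.2 → 335 mm
Long side: √(321 · 700) = √224700 ≈ 474.0 → 474 mm

335 × 474 mm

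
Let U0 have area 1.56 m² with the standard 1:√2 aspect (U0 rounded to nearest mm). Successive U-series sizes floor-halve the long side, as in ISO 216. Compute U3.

371 × 525 mm

Let U0's short side be w mm. w · w√2 = 1.56 m² = 1,560,000 mm², so w ≈ 1050.3 mm and w√2 ≈ 1485.3 mm → U0 = 1050 × 1485 mm.
U1: ⌊1485/2⌋ × 1050 = 742 × 1050 mm
U2: ⌊1050/2⌋ × 742 = 525 × 742 mm
U3: ⌊742/2⌋ × 525 = 371 × 525 mm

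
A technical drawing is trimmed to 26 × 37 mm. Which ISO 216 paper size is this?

Aspect ratio 37/26 ≈ 1.423 — close to the ISO √2 ≈ 1.414.
In the A-series (A0 area = 1 m²): A10 = 26 × 37 mm.

A10 (26 × 37 mm)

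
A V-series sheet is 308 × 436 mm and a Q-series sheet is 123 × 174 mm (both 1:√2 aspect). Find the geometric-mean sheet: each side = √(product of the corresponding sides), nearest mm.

195 × 275 mm

Short side: √(308 · 123) = √37884 ≈ 194.6 → 195 mm
Long side: √(436 · 174) = √75864 ≈ 275.4 → 275 mm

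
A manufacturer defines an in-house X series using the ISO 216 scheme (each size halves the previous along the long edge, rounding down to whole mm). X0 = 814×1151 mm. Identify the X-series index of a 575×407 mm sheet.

X0: 814 × 1151 mm
X1: 575 × 814 mm
X2: 407 × 575 mm
X3: 287 × 407 mm
→ matches X2.

X2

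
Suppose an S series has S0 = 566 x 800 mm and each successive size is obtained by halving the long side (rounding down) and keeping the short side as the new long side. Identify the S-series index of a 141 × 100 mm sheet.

S5

S0: 566 × 800 mm
S1: 400 × 566 mm
S2: 283 × 400 mm
S3: 200 × 283 mm
S4: 141 × 200 mm
S5: 100 × 141 mm
S6: 70 × 100 mm
→ matches S5.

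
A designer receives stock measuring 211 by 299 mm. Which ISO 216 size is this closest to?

A4 (210 × 297 mm)

Aspect ratio 299/211 ≈ 1.417 — close to the ISO √2 ≈ 1.414.
In the A-series (A0 area = 1 m²): A4 = 210 × 297 mm.
Off by 3 mm total — nearest standard size.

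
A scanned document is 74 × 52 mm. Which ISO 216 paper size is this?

A8 (52 × 74 mm)

Aspect ratio 74/52 ≈ 1.423 — close to the ISO √2 ≈ 1.414.
In the A-series (A0 area = 1 m²): A8 = 52 × 74 mm.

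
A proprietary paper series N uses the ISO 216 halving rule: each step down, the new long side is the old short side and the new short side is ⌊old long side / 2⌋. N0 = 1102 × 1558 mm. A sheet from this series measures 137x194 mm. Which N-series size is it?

N6

N0: 1102 × 1558 mm
N1: 779 × 1102 mm
N2: 551 × 779 mm
N3: 389 × 551 mm
N4: 275 × 389 mm
N5: 194 × 275 mm
N6: 137 × 194 mm
N7: 97 × 137 mm
→ matches N6.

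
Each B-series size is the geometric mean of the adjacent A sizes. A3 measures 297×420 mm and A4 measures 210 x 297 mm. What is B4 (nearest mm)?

Short side: √(297 · 210) = √62370 ≈ 249.7 → 250 mm
Long side: √(420 · 297) = √124740 ≈ 353.2 → 353 mm

250 × 353 mm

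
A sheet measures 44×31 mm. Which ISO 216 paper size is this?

B10 (31 × 44 mm)

Aspect ratio 44/31 ≈ 1.419 — close to the ISO √2 ≈ 1.414.
In the B-series (B0 = 1000 × 1414 mm): B10 = 31 × 44 mm.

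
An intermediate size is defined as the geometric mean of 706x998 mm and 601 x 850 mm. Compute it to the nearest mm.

Short side: √(706 · 601) = √424306 ≈ 651.4 → 651 mm
Long side: √(998 · 850) = √848300 ≈ 921.0 → 921 mm

651 × 921 mm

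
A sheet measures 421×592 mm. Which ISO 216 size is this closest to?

A2 (420 × 594 mm)

Aspect ratio 592/421 ≈ 1.406 — close to the ISO √2 ≈ 1.414.
In the A-series (A0 area = 1 m²): A2 = 420 × 594 mm.
Off by 3 mm total — nearest standard size.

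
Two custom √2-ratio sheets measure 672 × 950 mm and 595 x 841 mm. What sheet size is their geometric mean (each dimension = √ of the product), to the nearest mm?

Short side: √(672 · 595) = √399840 ≈ 632.3 → 632 mm
Long side: √(950 · 841) = √798950 ≈ 893.8 → 894 mm

632 × 894 mm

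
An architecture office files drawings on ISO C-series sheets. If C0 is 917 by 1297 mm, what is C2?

C1: ⌊1297/2⌋ × 917 = 648 × 917 mm
C2: ⌊917/2⌋ × 648 = 458 × 648 mm

458 × 648 mm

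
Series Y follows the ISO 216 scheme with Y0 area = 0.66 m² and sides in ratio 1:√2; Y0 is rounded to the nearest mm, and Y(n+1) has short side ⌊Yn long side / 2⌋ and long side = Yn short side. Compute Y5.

120 × 170 mm

Let Y0's short side be w mm. w · w√2 = 0.66 m² = 660,000 mm², so w ≈ 683.1 mm and w√2 ≈ 966.1 mm → Y0 = 683 × 966 mm.
Y1: ⌊966/2⌋ × 683 = 483 × 683 mm
Y2: ⌊683/2⌋ × 483 = 341 × 483 mm
Y3: ⌊483/2⌋ × 341 = 241 × 341 mm
Y4: ⌊341/2⌋ × 241 = 170 × 241 mm
Y5: ⌊241/2⌋ × 170 = 120 × 170 mm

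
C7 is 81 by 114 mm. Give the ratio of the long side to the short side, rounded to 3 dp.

1.407

114 / 81 = 1.407
ISO 216 targets √2 ≈ 1.414; the -0.007 deviation is from mm rounding.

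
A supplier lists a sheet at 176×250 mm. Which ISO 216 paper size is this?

B5 (176 × 250 mm)

Aspect ratio 250/176 ≈ 1.420 — close to the ISO √2 ≈ 1.414.
In the B-series (B0 = 1000 × 1414 mm): B5 = 176 × 250 mm.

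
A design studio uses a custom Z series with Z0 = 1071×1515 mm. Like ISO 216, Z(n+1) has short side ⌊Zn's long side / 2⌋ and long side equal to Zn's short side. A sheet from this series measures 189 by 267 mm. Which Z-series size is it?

Z5

Z0: 1071 × 1515 mm
Z1: 757 × 1071 mm
Z2: 535 × 757 mm
Z3: 378 × 535 mm
Z4: 267 × 378 mm
Z5: 189 × 267 mm
Z6: 133 × 189 mm
→ matches Z5.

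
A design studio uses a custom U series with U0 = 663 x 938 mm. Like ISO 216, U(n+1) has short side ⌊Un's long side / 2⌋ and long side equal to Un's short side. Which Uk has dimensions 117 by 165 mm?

U5

U0: 663 × 938 mm
U1: 469 × 663 mm
U2: 331 × 469 mm
U3: 234 × 331 mm
U4: 165 × 234 mm
U5: 117 × 165 mm
U6: 82 × 117 mm
→ matches U5.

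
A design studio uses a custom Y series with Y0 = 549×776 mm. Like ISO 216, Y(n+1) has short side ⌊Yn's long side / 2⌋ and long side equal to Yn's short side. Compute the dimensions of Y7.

Y1 = 388 × 549 mm (from Y0 by 1 halving).
Y2: ⌊549/2⌋ × 388 = 274 × 388 mm
Y3: ⌊388/2⌋ × 274 = 194 × 274 mm
Y4: ⌊274/2⌋ × 194 = 137 × 194 mm
Y5: ⌊194/2⌋ × 137 = 97 × 137 mm
Y6: ⌊137/2⌋ × 97 = 68 × 97 mm
Y7: ⌊97/2⌋ × 68 = 48 × 68 mm

48 × 68 mm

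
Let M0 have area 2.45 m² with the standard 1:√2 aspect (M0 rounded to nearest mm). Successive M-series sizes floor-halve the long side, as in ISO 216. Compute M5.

Let M0's short side be w mm. w · w√2 = 2.45 m² = 2,450,000 mm², so w ≈ 1316.2 mm and w√2 ≈ 1861.4 mm → M0 = 1316 × 1861 mm.
M1: ⌊1861/2⌋ × 1316 = 930 × 1316 mm
M2: ⌊1316/2⌋ × 930 = 658 × 930 mm
M3: ⌊930/2⌋ × 658 = 465 × 658 mm
M4: ⌊658/2⌋ × 465 = 329 × 465 mm
M5: ⌊465/2⌋ × 329 = 232 × 329 mm

232 × 329 mm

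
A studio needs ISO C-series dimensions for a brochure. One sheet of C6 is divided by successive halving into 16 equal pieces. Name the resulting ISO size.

C10

16 = 2^4, so 4 halving steps.
C6 → C7 → … → C10 after 4 steps.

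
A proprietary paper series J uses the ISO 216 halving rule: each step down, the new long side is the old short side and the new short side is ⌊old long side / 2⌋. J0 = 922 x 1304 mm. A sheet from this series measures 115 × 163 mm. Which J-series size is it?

J6

J0: 922 × 1304 mm
J1: 652 × 922 mm
J2: 461 × 652 mm
J3: 326 × 461 mm
J4: 230 × 326 mm
J5: 163 × 230 mm
J6: 115 × 163 mm
J7: 81 × 115 mm
→ matches J6.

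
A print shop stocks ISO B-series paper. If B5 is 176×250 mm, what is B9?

B6: ⌊250/2⌋ × 176 = 125 × 176 mm
B7: ⌊176/2⌋ × 125 = 88 × 125 mm
B8: ⌊125/2⌋ × 88 = 62 × 88 mm
B9: ⌊88/2⌋ × 62 = 44 × 62 mm

44 × 62 mm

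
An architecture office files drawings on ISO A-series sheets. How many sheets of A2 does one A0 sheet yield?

A0 = 841 × 1189 mm; A2 = 420 × 594 mm.
Each halving step doubles the count; 2 steps from A0 to A2.
2^2 = 4.

4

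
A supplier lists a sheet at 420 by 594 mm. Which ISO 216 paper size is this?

A2 (420 × 594 mm)

Aspect ratio 594/420 ≈ 1.414 — close to the ISO √2 ≈ 1.414.
In the A-series (A0 area = 1 m²): A2 = 420 × 594 mm.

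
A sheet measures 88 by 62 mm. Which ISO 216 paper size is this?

Aspect ratio 88/62 ≈ 1.419 — close to the ISO √2 ≈ 1.414.
In the B-series (B0 = 1000 × 1414 mm): B8 = 62 × 88 mm.

B8 (62 × 88 mm)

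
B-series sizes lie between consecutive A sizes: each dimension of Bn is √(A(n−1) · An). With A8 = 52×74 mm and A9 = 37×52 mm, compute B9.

Short side: √(52 · 37) = √1924 ≈ 43.9 → 44 mm
Long side: √(74 · 52) = √3848 ≈ 62.0 → 62 mm

44 × 62 mm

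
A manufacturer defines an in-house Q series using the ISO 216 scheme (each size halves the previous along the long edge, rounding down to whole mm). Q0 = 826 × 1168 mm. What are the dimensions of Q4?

Q1: ⌊1168/2⌋ × 826 = 584 × 826 mm
Q2: ⌊826/2⌋ × 584 = 413 × 584 mm
Q3: ⌊584/2⌋ × 413 = 292 × 413 mm
Q4: ⌊413/2⌋ × 292 = 206 × 292 mm

206 × 292 mm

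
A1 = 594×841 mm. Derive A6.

105 × 148 mm

A2: ⌊841/2⌋ × 594 = 420 × 594 mm
A3: ⌊594/2⌋ × 420 = 297 × 420 mm
A4: ⌊420/2⌋ × 297 = 210 × 297 mm
A5: ⌊297/2⌋ × 210 = 148 × 210 mm
A6: ⌊210/2⌋ × 148 = 105 × 148 mm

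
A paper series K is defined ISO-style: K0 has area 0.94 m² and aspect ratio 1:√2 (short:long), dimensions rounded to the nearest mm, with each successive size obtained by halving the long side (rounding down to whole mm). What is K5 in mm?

Let K0's short side be w mm. w · w√2 = 0.94 m² = 940,000 mm², so w ≈ 815.3 mm and w√2 ≈ 1153.0 mm → K0 = 815 × 1153 mm.
K1: ⌊1153/2⌋ × 815 = 576 × 815 mm
K2: ⌊815/2⌋ × 576 = 407 × 576 mm
K3: ⌊576/2⌋ × 407 = 288 × 407 mm
K4: ⌊407/2⌋ × 288 = 203 × 288 mm
K5: ⌊288/2⌋ × 203 = 144 × 203 mm

144 × 203 mm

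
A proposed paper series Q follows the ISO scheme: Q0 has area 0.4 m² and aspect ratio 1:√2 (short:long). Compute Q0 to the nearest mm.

532 × 752 mm

Let the short side be w mm. Then w · w√2 = 0.4 m² = 400,000 mm².
w² = 400,000/√2, so w ≈ 531.8 mm; long side = w√2 ≈ 752.1 mm.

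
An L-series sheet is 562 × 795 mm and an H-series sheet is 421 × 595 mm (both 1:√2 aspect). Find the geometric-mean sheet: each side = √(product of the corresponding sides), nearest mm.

Short side: √(562 · 421) = √236602 ≈ 486.4 → 486 mm
Long side: √(795 · 595) = √473025 ≈ 687.8 → 688 mm

486 × 688 mm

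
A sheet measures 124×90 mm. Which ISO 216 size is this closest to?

Aspect ratio 124/90 ≈ 1.378 (ISO target is √2 ≈ 1.414).
In the B-series (B0 = 1000 × 1414 mm): B7 = 88 × 125 mm.
Off by 3 mm total — nearest standard size.

B7 (88 × 125 mm)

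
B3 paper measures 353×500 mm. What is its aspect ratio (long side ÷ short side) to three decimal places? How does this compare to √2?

1.416

500 / 353 = 1.416
ISO 216 targets √2 ≈ 1.414; the +0.002 deviation is from mm rounding.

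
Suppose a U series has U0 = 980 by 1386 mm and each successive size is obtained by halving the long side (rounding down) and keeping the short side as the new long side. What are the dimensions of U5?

U1: ⌊1386/2⌋ × 980 = 693 × 980 mm
U2: ⌊980/2⌋ × 693 = 490 × 693 mm
U3: ⌊693/2⌋ × 490 = 346 × 490 mm
U4: ⌊490/2⌋ × 346 = 245 × 346 mm
U5: ⌊346/2⌋ × 245 = 173 × 245 mm

173 × 245 mm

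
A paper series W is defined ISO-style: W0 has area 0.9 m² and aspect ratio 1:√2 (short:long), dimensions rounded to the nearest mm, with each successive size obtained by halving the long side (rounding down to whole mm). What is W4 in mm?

199 × 282 mm

Let W0's short side be w mm. w · w√2 = 0.9 m² = 900,000 mm², so w ≈ 797.7 mm and w√2 ≈ 1128.2 mm → W0 = 798 × 1128 mm.
W1: ⌊1128/2⌋ × 798 = 564 × 798 mm
W2: ⌊798/2⌋ × 564 = 399 × 564 mm
W3: ⌊564/2⌋ × 399 = 282 × 399 mm
W4: ⌊399/2⌋ × 282 = 199 × 282 mm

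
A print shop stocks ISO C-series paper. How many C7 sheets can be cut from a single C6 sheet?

Each ISO step halves the sheet: 1 × C6 → 2 × C7
From C6 to C7 is 1 halving step: 2^1 = 2.

2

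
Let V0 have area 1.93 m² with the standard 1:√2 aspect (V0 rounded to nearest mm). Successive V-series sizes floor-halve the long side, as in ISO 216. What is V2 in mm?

Let V0's short side be w mm. w · w√2 = 1.93 m² = 1,930,000 mm², so w ≈ 1168.2 mm and w√2 ≈ 1652.1 mm → V0 = 1168 × 1652 mm.
V1: ⌊1652/2⌋ × 1168 = 826 × 1168 mm
V2: ⌊1168/2⌋ × 826 = 584 × 826 mm

584 × 826 mm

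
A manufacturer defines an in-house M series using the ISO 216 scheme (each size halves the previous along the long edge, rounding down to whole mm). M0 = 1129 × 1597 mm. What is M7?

M1 = 798 × 1129 mm (from M0 by 1 halving).
M2: ⌊1129/2⌋ × 798 = 564 × 798 mm
M3: ⌊798/2⌋ × 564 = 399 × 564 mm
M4: ⌊564/2⌋ × 399 = 282 × 399 mm
M5: ⌊399/2⌋ × 282 = 199 × 282 mm
M6: ⌊282/2⌋ × 199 = 141 × 199 mm
M7: ⌊199/2⌋ × 141 = 99 × 141 mm

99 × 141 mm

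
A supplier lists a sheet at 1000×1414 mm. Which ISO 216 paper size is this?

B0 (1000 × 1414 mm)

Aspect ratio 1414/1000 ≈ 1.414 — close to the ISO √2 ≈ 1.414.
In the B-series (B0 = 1000 × 1414 mm): B0 = 1000 × 1414 mm.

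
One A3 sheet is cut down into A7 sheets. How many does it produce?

Each ISO step halves the sheet: 1 × A3 → 2 × A4 → 4 × A5 → 8 × A6 → …
From A3 to A7 is 4 halving steps: 2^4 = 16.

16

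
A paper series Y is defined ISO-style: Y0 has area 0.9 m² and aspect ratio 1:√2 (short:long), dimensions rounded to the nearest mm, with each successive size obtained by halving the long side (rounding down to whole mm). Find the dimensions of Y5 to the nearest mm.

Let Y0's short side be w mm. w · w√2 = 0.9 m² = 900,000 mm², so w ≈ 797.7 mm and w√2 ≈ 1128.2 mm → Y0 = 798 × 1128 mm.
Y1: ⌊1128/2⌋ × 798 = 564 × 798 mm
Y2: ⌊798/2⌋ × 564 = 399 × 564 mm
Y3: ⌊564/2⌋ × 399 = 282 × 399 mm
Y4: ⌊399/2⌋ × 282 = 199 × 282 mm
Y5: ⌊282/2⌋ × 199 = 141 × 199 mm

141 × 199 mm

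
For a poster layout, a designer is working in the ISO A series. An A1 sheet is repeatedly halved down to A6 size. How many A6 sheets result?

A1 = 594 × 841 mm; A6 = 105 × 148 mm.
Each halving step doubles the count; 5 steps from A1 to A6.
2^5 = 32.

32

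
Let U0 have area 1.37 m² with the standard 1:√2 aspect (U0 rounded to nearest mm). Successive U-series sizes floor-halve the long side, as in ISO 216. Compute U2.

Let U0's short side be w mm. w · w√2 = 1.37 m² = 1,370,000 mm², so w ≈ 984.2 mm and w√2 ≈ 1391.9 mm → U0 = 984 × 1392 mm.
U1: ⌊1392/2⌋ × 984 = 696 × 984 mm
U2: ⌊984/2⌋ × 696 = 492 × 696 mm

492 × 696 mm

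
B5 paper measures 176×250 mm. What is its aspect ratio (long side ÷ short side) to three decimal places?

250 / 176 = 1.420
ISO 216 targets √2 ≈ 1.414; the +0.006 deviation is from mm rounding.

1.420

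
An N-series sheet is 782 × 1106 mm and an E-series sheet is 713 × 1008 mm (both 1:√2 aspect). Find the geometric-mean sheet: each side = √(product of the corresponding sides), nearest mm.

Short side: √(782 · 713) = √557566 ≈ 746.7 → 747 mm
Long side: √(1106 · 1008) = √1114848 ≈ 1055.9 → 1056 mm

747 × 1056 mm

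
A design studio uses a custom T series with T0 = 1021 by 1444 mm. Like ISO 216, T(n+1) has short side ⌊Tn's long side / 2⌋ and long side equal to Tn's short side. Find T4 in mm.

255 × 361 mm

T1: ⌊1444/2⌋ × 1021 = 722 × 1021 mm
T2: ⌊1021/2⌋ × 722 = 510 × 722 mm
T3: ⌊722/2⌋ × 510 = 361 × 510 mm
T4: ⌊510/2⌋ × 361 = 255 × 361 mm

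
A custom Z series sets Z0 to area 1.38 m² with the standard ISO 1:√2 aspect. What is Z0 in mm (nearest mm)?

988 × 1397 mm

Let the short side be w mm. Then w · w√2 = 1.38 m² = 1,380,000 mm².
w² = 1,380,000/√2, so w ≈ 987.8 mm; long side = w√2 ≈ 1397.0 mm.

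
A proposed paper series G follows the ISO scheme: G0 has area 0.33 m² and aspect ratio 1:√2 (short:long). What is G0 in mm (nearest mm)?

Let the short side be w mm. Then w · w√2 = 0.33 m² = 330,000 mm².
w² = 330,000/√2, so w ≈ 483.1 mm; long side = w√2 ≈ 683.1 mm.

483 × 683 mm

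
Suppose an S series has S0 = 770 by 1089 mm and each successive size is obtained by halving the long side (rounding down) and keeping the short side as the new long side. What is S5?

136 × 192 mm

S1 = 544 × 770 mm (from S0 by 1 halving).
S2: ⌊770/2⌋ × 544 = 385 × 544 mm
S3: ⌊544/2⌋ × 385 = 272 × 385 mm
S4: ⌊385/2⌋ × 272 = 192 × 272 mm
S5: ⌊272/2⌋ × 192 = 136 × 192 mm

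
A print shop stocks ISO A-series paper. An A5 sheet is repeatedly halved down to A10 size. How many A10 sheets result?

32

Each ISO step halves the sheet: 1 × A5 → 2 × A6 → 4 × A7 → 8 × A8 → …
From A5 to A10 is 5 halving steps: 2^5 = 32.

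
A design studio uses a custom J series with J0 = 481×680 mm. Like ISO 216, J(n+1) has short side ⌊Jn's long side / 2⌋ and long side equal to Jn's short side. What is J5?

85 × 120 mm

J1: ⌊680/2⌋ × 481 = 340 × 481 mm
J2: ⌊481/2⌋ × 340 = 240 × 340 mm
J3: ⌊340/2⌋ × 240 = 170 × 240 mm
J4: ⌊240/2⌋ × 170 = 120 × 170 mm
J5: ⌊170/2⌋ × 120 = 85 × 120 mm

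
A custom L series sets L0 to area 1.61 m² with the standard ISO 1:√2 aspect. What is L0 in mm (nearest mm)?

Let the short side be w mm. Then w · w√2 = 1.61 m² = 1,610,000 mm².
w² = 1,610,000/√2, so w ≈ 1067.0 mm; long side = w√2 ≈ 1508.9 mm.

1067 × 1509 mm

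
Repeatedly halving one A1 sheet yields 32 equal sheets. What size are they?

A6

32 = 2^5, so 5 halving steps.
A1 → A2 → … → A6 after 5 steps.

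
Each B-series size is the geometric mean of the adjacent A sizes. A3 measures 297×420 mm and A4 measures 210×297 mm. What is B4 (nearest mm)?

Short side: √(297 · 210) = √62370 ≈ 249.7 → 250 mm
Long side: √(420 · 297) = √124740 ≈ 353.2 → 353 mm

250 × 353 mm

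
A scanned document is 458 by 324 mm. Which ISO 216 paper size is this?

C3 (324 × 458 mm)

Aspect ratio 458/324 ≈ 1.414 — close to the ISO √2 ≈ 1.414.
In the C-series (envelope sizes, between A and B): C3 = 324 × 458 mm.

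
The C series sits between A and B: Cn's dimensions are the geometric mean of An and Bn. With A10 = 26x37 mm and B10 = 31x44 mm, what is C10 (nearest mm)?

Short side: √(26 · 31) = √806 ≈ 28.4 → 28 mm
Long side: √(37 · 44) = √1628 ≈ 40.3 → 40 mm

28 × 40 mm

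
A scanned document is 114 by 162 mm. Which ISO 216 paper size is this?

C6 (114 × 162 mm)

Aspect ratio 162/114 ≈ 1.421 — close to the ISO √2 ≈ 1.414.
In the C-series (envelope sizes, between A and B): C6 = 114 × 162 mm.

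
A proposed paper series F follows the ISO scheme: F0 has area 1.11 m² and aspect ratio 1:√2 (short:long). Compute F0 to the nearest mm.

886 × 1253 mm

Let the short side be w mm. Then w · w√2 = 1.11 m² = 1,110,000 mm².
w² = 1,110,000/√2, so w ≈ 885.9 mm; long side = w√2 ≈ 1252.9 mm.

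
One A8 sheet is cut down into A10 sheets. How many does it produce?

A8 = 52 × 74 mm; A10 = 26 × 37 mm.
Each halving step doubles the count; 2 steps from A8 to A10.
2^2 = 4.

4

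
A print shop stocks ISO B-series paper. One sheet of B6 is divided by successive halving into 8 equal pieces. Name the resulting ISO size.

B9

8 = 2^3, so 3 halving steps.
B6 → B7 → … → B9 after 3 steps.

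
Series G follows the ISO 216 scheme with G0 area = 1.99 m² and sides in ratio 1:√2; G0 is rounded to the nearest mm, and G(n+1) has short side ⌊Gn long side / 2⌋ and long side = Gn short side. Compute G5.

Let G0's short side be w mm. w · w√2 = 1.99 m² = 1,990,000 mm², so w ≈ 1186.2 mm and w√2 ≈ 1677.6 mm → G0 = 1186 × 1678 mm.
G1: ⌊1678/2⌋ × 1186 = 839 × 1186 mm
G2: ⌊1186/2⌋ × 839 = 593 × 839 mm
G3: ⌊839/2⌋ × 593 = 419 × 593 mm
G4: ⌊593/2⌋ × 419 = 296 × 419 mm
G5: ⌊419/2⌋ × 296 = 209 × 296 mm

209 × 296 mm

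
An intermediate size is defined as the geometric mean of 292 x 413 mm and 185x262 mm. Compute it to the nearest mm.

232 × 329 mm

Short side: √(292 · 185) = √54020 ≈ 232.4 → 232 mm
Long side: √(413 · 262) = √108206 ≈ 328.9 → 329 mm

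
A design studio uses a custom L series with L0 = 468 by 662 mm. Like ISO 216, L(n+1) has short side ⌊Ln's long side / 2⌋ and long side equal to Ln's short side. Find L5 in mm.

82 × 117 mm

L1: ⌊662/2⌋ × 468 = 331 × 468 mm
L2: ⌊468/2⌋ × 331 = 234 × 331 mm
L3: ⌊331/2⌋ × 234 = 165 × 234 mm
L4: ⌊234/2⌋ × 165 = 117 × 165 mm
L5: ⌊165/2⌋ × 117 = 82 × 117 mm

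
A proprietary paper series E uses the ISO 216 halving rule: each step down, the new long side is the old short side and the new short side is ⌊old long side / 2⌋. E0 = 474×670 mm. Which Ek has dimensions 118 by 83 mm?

E5

E0: 474 × 670 mm
E1: 335 × 474 mm
E2: 237 × 335 mm
E3: 167 × 237 mm
E4: 118 × 167 mm
E5: 83 × 118 mm
E6: 59 × 83 mm
→ matches E5.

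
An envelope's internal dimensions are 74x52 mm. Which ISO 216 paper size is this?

A8 (52 × 74 mm)

Aspect ratio 74/52 ≈ 1.423 — close to the ISO √2 ≈ 1.414.
In the A-series (A0 area = 1 m²): A8 = 52 × 74 mm.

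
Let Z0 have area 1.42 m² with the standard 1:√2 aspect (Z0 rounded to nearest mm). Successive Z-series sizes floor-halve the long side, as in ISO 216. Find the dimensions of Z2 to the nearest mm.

Let Z0's short side be w mm. w · w√2 = 1.42 m² = 1,420,000 mm², so w ≈ 1002.0 mm and w√2 ≈ 1417.1 mm → Z0 = 1002 × 1417 mm.
Z1: ⌊1417/2⌋ × 1002 = 708 × 1002 mm
Z2: ⌊1002/2⌋ × 708 = 501 × 708 mm

501 × 708 mm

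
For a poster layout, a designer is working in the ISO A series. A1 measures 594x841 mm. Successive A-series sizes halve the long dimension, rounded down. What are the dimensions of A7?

74 × 105 mm

A2: ⌊841/2⌋ × 594 = 420 × 594 mm
A3: ⌊594/2⌋ × 420 = 297 × 420 mm
A4: ⌊420/2⌋ × 297 = 210 × 297 mm
A5: ⌊297/2⌋ × 210 = 148 × 210 mm
A6: ⌊210/2⌋ × 148 = 105 × 148 mm
A7: ⌊148/2⌋ × 105 = 74 × 105 mm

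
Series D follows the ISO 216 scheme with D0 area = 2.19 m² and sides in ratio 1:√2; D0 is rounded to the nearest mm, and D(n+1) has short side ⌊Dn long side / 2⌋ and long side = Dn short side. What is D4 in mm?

Let D0's short side be w mm. w · w√2 = 2.19 m² = 2,190,000 mm², so w ≈ 1244.4 mm and w√2 ≈ 1759.9 mm → D0 = 1244 × 1760 mm.
D1: ⌊1760/2⌋ × 1244 = 880 × 1244 mm
D2: ⌊1244/2⌋ × 880 = 622 × 880 mm
D3: ⌊880/2⌋ × 622 = 440 × 622 mm
D4: ⌊622/2⌋ × 440 = 311 × 440 mm

311 × 440 mm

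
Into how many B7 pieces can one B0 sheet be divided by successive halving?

128

B0 = 1000 × 1414 mm; B7 = 88 × 125 mm.
Each halving step doubles the count; 7 steps from B0 to B7.
2^7 = 128.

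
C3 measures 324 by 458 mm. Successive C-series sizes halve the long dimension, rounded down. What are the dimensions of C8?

57 × 81 mm

C4: ⌊458/2⌋ × 324 = 229 × 324 mm
C5: ⌊324/2⌋ × 229 = 162 × 229 mm
C6: ⌊229/2⌋ × 162 = 114 × 162 mm
C7: ⌊162/2⌋ × 114 = 81 × 114 mm
C8: ⌊114/2⌋ × 81 = 57 × 81 mm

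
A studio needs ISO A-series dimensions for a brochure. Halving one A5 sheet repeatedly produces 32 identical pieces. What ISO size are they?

A10

32 = 2^5, so 5 halving steps.
A5 → A6 → … → A10 after 5 steps.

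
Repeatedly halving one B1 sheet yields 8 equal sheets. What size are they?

B4

8 = 2^3, so 3 halving steps.
B1 → B2 → … → B4 after 3 steps.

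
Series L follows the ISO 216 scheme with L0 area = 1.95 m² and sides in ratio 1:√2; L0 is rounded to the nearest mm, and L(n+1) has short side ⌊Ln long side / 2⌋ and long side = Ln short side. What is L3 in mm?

415 × 587 mm

Let L0's short side be w mm. w · w√2 = 1.95 m² = 1,950,000 mm², so w ≈ 1174.2 mm and w√2 ≈ 1660.6 mm → L0 = 1174 × 1661 mm.
L1: ⌊1661/2⌋ × 1174 = 830 × 1174 mm
L2: ⌊1174/2⌋ × 830 = 587 × 830 mm
L3: ⌊830/2⌋ × 587 = 415 × 587 mm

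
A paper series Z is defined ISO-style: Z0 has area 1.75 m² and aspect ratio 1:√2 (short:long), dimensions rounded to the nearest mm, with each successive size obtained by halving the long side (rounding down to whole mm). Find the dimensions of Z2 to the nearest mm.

556 × 786 mm

Let Z0's short side be w mm. w · w√2 = 1.75 m² = 1,750,000 mm², so w ≈ 1112.4 mm and w√2 ≈ 1573.2 mm → Z0 = 1112 × 1573 mm.
Z1: ⌊1573/2⌋ × 1112 = 786 × 1112 mm
Z2: ⌊1112/2⌋ × 786 = 556 × 786 mm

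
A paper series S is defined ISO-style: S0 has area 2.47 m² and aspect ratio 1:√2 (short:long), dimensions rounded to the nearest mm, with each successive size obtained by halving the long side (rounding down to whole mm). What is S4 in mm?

Let S0's short side be w mm. w · w√2 = 2.47 m² = 2,470,000 mm², so w ≈ 1321.6 mm and w√2 ≈ 1869.0 mm → S0 = 1322 × 1869 mm.
S1: ⌊1869/2⌋ × 1322 = 934 × 1322 mm
S2: ⌊1322/2⌋ × 934 = 661 × 934 mm
S3: ⌊934/2⌋ × 661 = 467 × 661 mm
S4: ⌊661/2⌋ × 467 = 330 × 467 mm

330 × 467 mm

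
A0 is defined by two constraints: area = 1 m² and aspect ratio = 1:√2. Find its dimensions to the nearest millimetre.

841 × 1189 mm

Let the short side be w mm. Then the long side is w√2 and w · w√2 = 10⁶ mm².
w² = 10⁶/√2, so w = 1000 / 2^(1/4) ≈ 840.9 mm; long side = 1000 · 2^(1/4) ≈ 1189.2 mm.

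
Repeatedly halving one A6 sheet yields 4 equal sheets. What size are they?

A8

4 = 2^2, so 2 halving steps.
A6 → A7 → … → A8 after 2 steps.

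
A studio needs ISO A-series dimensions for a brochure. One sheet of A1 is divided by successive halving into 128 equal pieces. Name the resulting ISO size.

128 = 2^7, so 7 halving steps.
A1 → A2 → … → A8 after 7 steps.

A8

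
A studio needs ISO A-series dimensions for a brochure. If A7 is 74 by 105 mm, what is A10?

A8: ⌊105/2⌋ × 74 = 52 × 74 mm
A9: ⌊74/2⌋ × 52 = 37 × 52 mm
A10: ⌊52/2⌋ × 37 = 26 × 37 mm

26 × 37 mm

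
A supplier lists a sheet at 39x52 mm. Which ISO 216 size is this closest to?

A9 (37 × 52 mm)

Aspect ratio 52/39 ≈ 1.333 (ISO target is √2 ≈ 1.414).
In the A-series (A0 area = 1 m²): A9 = 37 × 52 mm.
Off by 2 mm total — nearest standard size.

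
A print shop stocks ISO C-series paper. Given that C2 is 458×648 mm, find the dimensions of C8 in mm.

C3: ⌊648/2⌋ × 458 = 324 × 458 mm
C4: ⌊458/2⌋ × 324 = 229 × 324 mm
C5: ⌊324/2⌋ × 229 = 162 × 229 mm
C6: ⌊229/2⌋ × 162 = 114 × 162 mm
C7: ⌊162/2⌋ × 114 = 81 × 114 mm
C8: ⌊114/2⌋ × 81 = 57 × 81 mm

57 × 81 mm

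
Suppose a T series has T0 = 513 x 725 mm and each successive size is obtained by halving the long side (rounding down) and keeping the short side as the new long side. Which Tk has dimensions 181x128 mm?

T4

T0: 513 × 725 mm
T1: 362 × 513 mm
T2: 256 × 362 mm
T3: 181 × 256 mm
T4: 128 × 181 mm
T5: 90 × 128 mm
→ matches T4.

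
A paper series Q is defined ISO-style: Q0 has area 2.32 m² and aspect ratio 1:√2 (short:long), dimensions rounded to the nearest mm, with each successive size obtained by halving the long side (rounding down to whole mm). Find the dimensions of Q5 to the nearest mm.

226 × 320 mm

Let Q0's short side be w mm. w · w√2 = 2.32 m² = 2,320,000 mm², so w ≈ 1280.8 mm and w√2 ≈ 1811.3 mm → Q0 = 1281 × 1811 mm.
Q1: ⌊1811/2⌋ × 1281 = 905 × 1281 mm
Q2: ⌊1281/2⌋ × 905 = 640 × 905 mm
Q3: ⌊905/2⌋ × 640 = 452 × 640 mm
Q4: ⌊640/2⌋ × 452 = 320 × 452 mm
Q5: ⌊452/2⌋ × 320 = 226 × 320 mm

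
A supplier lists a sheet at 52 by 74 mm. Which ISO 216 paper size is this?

A8 (52 × 74 mm)

Aspect ratio 74/52 ≈ 1.423 — close to the ISO √2 ≈ 1.414.
In the A-series (A0 area = 1 m²): A8 = 52 × 74 mm.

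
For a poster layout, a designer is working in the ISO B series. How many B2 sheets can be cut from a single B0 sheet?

B0 = 1000 × 1414 mm; B2 = 500 × 707 mm.
Each halving step doubles the count; 2 steps from B0 to B2.
2^2 = 4.

4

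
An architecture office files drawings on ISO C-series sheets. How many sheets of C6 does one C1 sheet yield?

32

C1 = 648 × 917 mm; C6 = 114 × 162 mm.
Each halving step doubles the count; 5 steps from C1 to C6.
2^5 = 32.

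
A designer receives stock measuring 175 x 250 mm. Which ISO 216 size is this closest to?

B5 (176 × 250 mm)

Aspect ratio 250/175 ≈ 1.429 — close to the ISO √2 ≈ 1.414.
In the B-series (B0 = 1000 × 1414 mm): B5 = 176 × 250 mm.
Off by 1 mm total — nearest standard size.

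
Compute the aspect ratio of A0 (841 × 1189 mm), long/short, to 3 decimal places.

1189 / 841 = 1.414
Matches √2 ≈ 1.414 — the ISO 216 defining ratio.

1.414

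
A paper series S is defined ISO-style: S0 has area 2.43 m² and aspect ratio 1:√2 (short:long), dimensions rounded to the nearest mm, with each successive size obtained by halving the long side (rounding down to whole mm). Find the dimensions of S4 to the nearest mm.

327 × 463 mm

Let S0's short side be w mm. w · w√2 = 2.43 m² = 2,430,000 mm², so w ≈ 1310.8 mm and w√2 ≈ 1853.8 mm → S0 = 1311 × 1854 mm.
S1: ⌊1854/2⌋ × 1311 = 927 × 1311 mm
S2: ⌊1311/2⌋ × 927 = 655 × 927 mm
S3: ⌊927/2⌋ × 655 = 463 × 655 mm
S4: ⌊655/2⌋ × 463 = 327 × 463 mm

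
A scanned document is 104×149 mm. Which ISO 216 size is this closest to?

Aspect ratio 149/104 ≈ 1.433 (ISO target is √2 ≈ 1.414).
In the A-series (A0 area = 1 m²): A6 = 105 × 148 mm.
Off by 2 mm total — nearest standard size.

A6 (105 × 148 mm)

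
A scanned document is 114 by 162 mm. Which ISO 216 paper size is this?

C6 (114 × 162 mm)

Aspect ratio 162/114 ≈ 1.421 — close to the ISO √2 ≈ 1.414.
In the C-series (envelope sizes, between A and B): C6 = 114 × 162 mm.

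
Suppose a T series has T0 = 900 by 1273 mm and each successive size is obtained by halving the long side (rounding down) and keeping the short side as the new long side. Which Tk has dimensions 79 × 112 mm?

T7

T0: 900 × 1273 mm
T1: 636 × 900 mm
T2: 450 × 636 mm
T3: 318 × 450 mm
T4: 225 × 318 mm
T5: 159 × 225 mm
T6: 112 × 159 mm
T7: 79 × 112 mm
T8: 56 × 79 mm
→ matches T7.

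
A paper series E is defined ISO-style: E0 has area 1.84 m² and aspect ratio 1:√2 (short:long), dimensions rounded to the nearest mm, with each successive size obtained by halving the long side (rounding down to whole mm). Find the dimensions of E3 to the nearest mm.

403 × 570 mm

Let E0's short side be w mm. w · w√2 = 1.84 m² = 1,840,000 mm², so w ≈ 1140.6 mm and w√2 ≈ 1613.1 mm → E0 = 1141 × 1613 mm.
E1: ⌊1613/2⌋ × 1141 = 806 × 1141 mm
E2: ⌊1141/2⌋ × 806 = 570 × 806 mm
E3: ⌊806/2⌋ × 570 = 403 × 570 mm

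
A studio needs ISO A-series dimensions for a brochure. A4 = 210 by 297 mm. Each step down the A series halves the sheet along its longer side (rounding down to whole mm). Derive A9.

A5: ⌊297/2⌋ × 210 = 148 × 210 mm
A6: ⌊210/2⌋ × 148 = 105 × 148 mm
A7: ⌊148/2⌋ × 105 = 74 × 105 mm
A8: ⌊105/2⌋ × 74 = 52 × 74 mm
A9: ⌊74/2⌋ × 52 = 37 × 52 mm

37 × 52 mm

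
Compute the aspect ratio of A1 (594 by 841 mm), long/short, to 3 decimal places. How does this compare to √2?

1.416

841 / 594 = 1.416
ISO 216 targets √2 ≈ 1.414; the +0.002 deviation is from mm rounding.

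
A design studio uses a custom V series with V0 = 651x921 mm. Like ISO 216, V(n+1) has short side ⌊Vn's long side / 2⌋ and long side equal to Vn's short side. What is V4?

V1: ⌊921/2⌋ × 651 = 460 × 651 mm
V2: ⌊651/2⌋ × 460 = 325 × 460 mm
V3: ⌊460/2⌋ × 325 = 230 × 325 mm
V4: ⌊325/2⌋ × 230 = 162 × 230 mm

162 × 230 mm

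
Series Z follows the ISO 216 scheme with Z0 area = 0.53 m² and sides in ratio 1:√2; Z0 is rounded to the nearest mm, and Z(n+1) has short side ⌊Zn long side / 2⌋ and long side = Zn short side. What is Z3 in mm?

216 × 306 mm

Let Z0's short side be w mm. w · w√2 = 0.53 m² = 530,000 mm², so w ≈ 612.2 mm and w√2 ≈ 865.8 mm → Z0 = 612 × 866 mm.
Z1: ⌊866/2⌋ × 612 = 433 × 612 mm
Z2: ⌊612/2⌋ × 433 = 306 × 433 mm
Z3: ⌊433/2⌋ × 306 = 216 × 306 mm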